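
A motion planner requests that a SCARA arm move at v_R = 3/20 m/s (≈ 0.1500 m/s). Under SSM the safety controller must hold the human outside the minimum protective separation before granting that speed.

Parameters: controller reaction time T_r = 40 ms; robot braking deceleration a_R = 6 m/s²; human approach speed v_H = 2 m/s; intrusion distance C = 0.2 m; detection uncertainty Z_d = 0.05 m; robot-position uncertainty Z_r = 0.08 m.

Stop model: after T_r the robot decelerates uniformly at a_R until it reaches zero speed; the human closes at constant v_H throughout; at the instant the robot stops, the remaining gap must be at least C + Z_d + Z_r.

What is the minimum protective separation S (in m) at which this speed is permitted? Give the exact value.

T_s = v_R/a_R = (3/20)/6 = 0.0250 s
robot covers v_R·T_r = 0.1500·0.0400 = 0.0060 m before braking
robot under decel: 0.1500²/(2·6.0000) = 0.0019 m
human over T_r+T_s: 2.0000·(0.0400+0.0250) = 0.1300 m
margins: 0.2000+0.0500+0.0800 = 0.3300 m
S_min ≈ 0.0060+0.0019+0.1300+0.3300  ⇒  S_min = 3743/8000 m

S_min = 3743/8000 m = 0.4679 m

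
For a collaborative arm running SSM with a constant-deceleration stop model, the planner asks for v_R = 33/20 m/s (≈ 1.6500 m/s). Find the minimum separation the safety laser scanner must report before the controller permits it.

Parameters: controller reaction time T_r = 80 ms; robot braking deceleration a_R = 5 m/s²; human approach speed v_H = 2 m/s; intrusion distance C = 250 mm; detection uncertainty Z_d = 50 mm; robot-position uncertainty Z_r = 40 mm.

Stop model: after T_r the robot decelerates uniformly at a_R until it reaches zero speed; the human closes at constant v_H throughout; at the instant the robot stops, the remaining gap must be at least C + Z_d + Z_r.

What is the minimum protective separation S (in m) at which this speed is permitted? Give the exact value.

braking lasts T_s = (33/20)/5 = 0.3300 s
reaction-phase robot travel = 1.6500·0.0800 = 0.1320 m
braking distance = 1.6500²/(2·5.0000) = 0.2722 m
human closes 2.0000·0.4100 = 0.8200 m
residual clearance needed = 0.2500+0.0500+0.0400 = 0.3400 m
S_min ≈ 0.1320+0.2722+0.8200+0.3400  ⇒  S_min = 6257/4000 m

S_min = 6257/4000 m = 1.5642 m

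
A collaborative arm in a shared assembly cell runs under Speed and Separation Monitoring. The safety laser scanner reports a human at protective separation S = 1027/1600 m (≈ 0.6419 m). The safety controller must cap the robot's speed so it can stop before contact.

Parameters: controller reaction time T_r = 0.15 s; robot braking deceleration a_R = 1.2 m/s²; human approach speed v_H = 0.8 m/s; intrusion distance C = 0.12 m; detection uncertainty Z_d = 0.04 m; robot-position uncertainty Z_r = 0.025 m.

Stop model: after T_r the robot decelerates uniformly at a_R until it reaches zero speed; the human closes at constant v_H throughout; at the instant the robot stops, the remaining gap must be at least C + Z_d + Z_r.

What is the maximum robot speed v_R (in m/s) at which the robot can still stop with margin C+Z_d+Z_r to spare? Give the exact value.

v_R_max = 7/20 m/s = 0.3500 m/s

collect terms ⇒ (5/12)·v_R² + (49/60)·v_R + (-539/1600) = 0
  disc = (49/60)² − 4·(5/12)·(-539/1600) = 17689/14400 ; √disc = 133/120
  v_R = (−(49/60) + 133/120) / (2·(5/12)) = 7/20 m/s
check:
stop time T_s = (7/20)/(6/5) = 0.2917 s
robot covers v_R·T_r = 0.3500·0.1500 = 0.0525 m before braking
robot under decel: 0.3500²/(2·1.2000) = 0.0510 m
human over T_r+T_s: 0.8000·(0.1500+0.2917) = 0.3533 m
residual clearance needed = 0.1200+0.0400+0.0250 = 0.1850 m
sum ≈ 0.0525+0.0510+0.3533+0.1850 ≈ 0.6419 m = S ✓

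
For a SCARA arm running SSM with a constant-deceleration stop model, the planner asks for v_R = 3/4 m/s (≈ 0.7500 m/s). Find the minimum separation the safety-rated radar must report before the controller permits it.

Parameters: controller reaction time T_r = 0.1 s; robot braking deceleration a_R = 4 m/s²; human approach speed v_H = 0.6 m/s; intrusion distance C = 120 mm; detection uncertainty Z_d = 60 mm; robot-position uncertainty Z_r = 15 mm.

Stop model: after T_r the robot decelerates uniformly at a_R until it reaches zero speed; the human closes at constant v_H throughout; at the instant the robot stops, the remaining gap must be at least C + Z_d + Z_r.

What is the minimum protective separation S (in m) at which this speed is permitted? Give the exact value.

S_min = 1641/3200 m = 0.5128 m

T_s = v_R/a_R = (3/4)/4 = 0.1875 s
robot covers v_R·T_r = 0.7500·0.1000 = 0.0750 m before braking
braking distance = 0.7500²/(2·4.0000) = 0.0703 m
human closes 0.6000·0.2875 = 0.1725 m
C+Z_d+Z_r = 0.1200+0.0600+0.0150 = 0.1950 m
S_min ≈ 0.0750+0.0703+0.1725+0.1950  ⇒  S_min = 1641/3200 m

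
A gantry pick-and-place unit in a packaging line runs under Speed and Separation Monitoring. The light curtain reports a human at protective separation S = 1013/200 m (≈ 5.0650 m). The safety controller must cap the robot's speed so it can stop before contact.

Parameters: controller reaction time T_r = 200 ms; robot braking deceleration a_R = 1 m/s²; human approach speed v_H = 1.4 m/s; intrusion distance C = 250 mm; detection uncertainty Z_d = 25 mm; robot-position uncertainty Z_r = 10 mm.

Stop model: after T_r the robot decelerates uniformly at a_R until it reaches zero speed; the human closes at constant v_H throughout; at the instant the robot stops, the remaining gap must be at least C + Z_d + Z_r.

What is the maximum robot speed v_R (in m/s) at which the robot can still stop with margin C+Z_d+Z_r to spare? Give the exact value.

v_R_max = 9/5 m/s = 1.8000 m/s

collect terms ⇒ (1/2)·v_R² + (8/5)·v_R + (-9/2) = 0
  disc = (8/5)² − 4·(1/2)·(-9/2) = 289/25 ; √disc = 17/5
  v_R = (−(8/5) + 17/5) / (2·(1/2)) = 9/5 m/s
check:
stop time T_s = (9/5)/1 = 1.8000 s
robot covers v_R·T_r = 1.8000·0.2000 = 0.3600 m before braking
braking distance = 1.8000²/(2·1.0000) = 1.6200 m
human over T_r+T_s: 1.4000·(0.2000+1.8000) = 2.8000 m
C+Z_d+Z_r = 0.2500+0.0250+0.0100 = 0.2850 m
sum ≈ 0.3600+1.6200+2.8000+0.2850 ≈ 5.0650 m = S ✓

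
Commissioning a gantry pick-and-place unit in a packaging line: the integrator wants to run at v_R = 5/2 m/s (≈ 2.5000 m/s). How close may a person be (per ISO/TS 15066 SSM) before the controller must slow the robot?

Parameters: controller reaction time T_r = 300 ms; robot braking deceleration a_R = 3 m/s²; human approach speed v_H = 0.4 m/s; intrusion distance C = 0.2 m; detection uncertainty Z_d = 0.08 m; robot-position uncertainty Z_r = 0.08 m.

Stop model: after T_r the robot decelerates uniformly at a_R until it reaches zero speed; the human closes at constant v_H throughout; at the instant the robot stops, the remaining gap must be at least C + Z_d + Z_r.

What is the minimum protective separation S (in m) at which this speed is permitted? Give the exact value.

S_min = 521/200 m = 2.6050 m

braking lasts T_s = (5/2)/3 = 0.8333 s
robot covers v_R·T_r = 2.5000·0.3000 = 0.7500 m before braking
robot covers 2.5000·0.8333 − ½·3.0000·0.8333² = 1.0417 m while stopping
human closes 0.4000·1.1333 = 0.4533 m
residual clearance needed = 0.2000+0.0800+0.0800 = 0.3600 m
S_min ≈ 0.7500+1.0417+0.4533+0.3600  ⇒  S_min = 521/200 m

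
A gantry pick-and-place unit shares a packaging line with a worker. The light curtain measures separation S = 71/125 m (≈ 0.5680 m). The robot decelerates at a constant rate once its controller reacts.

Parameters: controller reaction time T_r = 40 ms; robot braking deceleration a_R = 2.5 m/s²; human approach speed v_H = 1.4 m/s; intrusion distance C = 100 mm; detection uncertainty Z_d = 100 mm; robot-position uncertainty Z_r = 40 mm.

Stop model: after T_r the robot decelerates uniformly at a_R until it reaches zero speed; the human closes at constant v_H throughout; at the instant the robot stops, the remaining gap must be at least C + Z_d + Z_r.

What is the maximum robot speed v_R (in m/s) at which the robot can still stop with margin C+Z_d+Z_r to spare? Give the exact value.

v_R_max = 2/5 m/s = 0.4000 m/s

quadratic (1/5)·v² + (3/5)·v + (-34/125) = 0
  disc = (3/5)² − 4·(1/5)·(-34/125) = 361/625 ; √disc = 19/25
  v_R = (−(3/5) + 19/25) / (2·(1/5)) = 2/5 m/s
check:
T_s = v_R/a_R = (2/5)/(5/2) = 0.1600 s
robot covers v_R·T_r = 0.4000·0.0400 = 0.0160 m before braking
braking distance = 0.4000²/(2·2.5000) = 0.0320 m
person approaches 1.4000·(0.0400+0.1600) = 0.2800 m
margins: 0.1000+0.1000+0.0400 = 0.2400 m
sum ≈ 0.0160+0.0320+0.2800+0.2400 ≈ 0.5680 m = S ✓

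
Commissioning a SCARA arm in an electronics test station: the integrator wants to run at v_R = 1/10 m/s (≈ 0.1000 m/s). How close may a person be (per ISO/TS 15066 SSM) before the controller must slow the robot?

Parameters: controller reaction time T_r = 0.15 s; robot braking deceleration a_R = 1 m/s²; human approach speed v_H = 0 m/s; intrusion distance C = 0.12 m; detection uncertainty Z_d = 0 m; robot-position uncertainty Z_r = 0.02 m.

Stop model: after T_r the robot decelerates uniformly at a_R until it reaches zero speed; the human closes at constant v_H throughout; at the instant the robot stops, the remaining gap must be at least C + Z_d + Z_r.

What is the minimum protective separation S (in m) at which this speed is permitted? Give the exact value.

braking lasts T_s = (1/10)/1 = 0.1000 s
robot in T_r: 0.1000·0.1500 = 0.0150 m
robot under decel: 0.1000²/(2·1.0000) = 0.0050 m
human over T_r+T_s: 0.0000·(0.1500+0.1000) = 0.0000 m
margins: 0.1200+0.0000+0.0200 = 0.1400 m
S_min ≈ 0.0150+0.0050+0.0000+0.1400  ⇒  S_min = 4/25 m

S_min = 4/25 m = 0.1600 m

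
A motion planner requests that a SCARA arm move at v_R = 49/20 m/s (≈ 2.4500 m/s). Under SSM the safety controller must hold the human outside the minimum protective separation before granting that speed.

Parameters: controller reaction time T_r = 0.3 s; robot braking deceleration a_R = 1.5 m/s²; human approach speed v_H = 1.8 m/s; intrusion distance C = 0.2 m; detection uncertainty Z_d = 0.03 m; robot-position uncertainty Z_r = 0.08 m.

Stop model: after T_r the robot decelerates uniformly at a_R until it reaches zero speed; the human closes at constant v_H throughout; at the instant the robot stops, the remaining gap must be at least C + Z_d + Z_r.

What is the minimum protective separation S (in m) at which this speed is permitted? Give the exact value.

S_min = 7831/1200 m = 6.5258 m

braking lasts T_s = (49/20)/(3/2) = 1.6333 s
robot in T_r: 2.4500·0.3000 = 0.7350 m
robot covers 2.4500·1.6333 − ½·1.5000·1.6333² = 2.0008 m while stopping
person approaches 1.8000·(0.3000+1.6333) = 3.4800 m
C+Z_d+Z_r = 0.2000+0.0300+0.0800 = 0.3100 m
S_min ≈ 0.7350+2.0008+3.4800+0.3100  ⇒  S_min = 7831/1200 m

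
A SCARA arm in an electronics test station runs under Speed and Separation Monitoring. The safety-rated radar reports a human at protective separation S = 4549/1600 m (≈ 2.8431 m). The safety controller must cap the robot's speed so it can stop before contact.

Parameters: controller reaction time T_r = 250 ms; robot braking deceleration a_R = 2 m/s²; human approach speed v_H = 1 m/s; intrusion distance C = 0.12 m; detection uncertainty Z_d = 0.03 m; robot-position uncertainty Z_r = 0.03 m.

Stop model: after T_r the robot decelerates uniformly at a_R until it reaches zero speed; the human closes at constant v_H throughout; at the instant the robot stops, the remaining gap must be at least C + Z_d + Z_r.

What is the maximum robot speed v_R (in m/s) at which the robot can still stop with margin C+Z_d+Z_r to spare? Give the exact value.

v_R_max = 39/20 m/s = 1.9500 m/s

collect terms ⇒ (1/4)·v_R² + (3/4)·v_R + (-3861/1600) = 0
  disc = (3/4)² − 4·(1/4)·(-3861/1600) = 4761/1600 ; √disc = 69/40
  v_R = (−(3/4) + 69/40) / (2·(1/4)) = 39/20 m/s
check:
stop time T_s = (39/20)/2 = 0.9750 s
robot in T_r: 1.9500·0.2500 = 0.4875 m
robot under decel: 1.9500²/(2·2.0000) = 0.9506 m
human closes 1.0000·1.2250 = 1.2250 m
margins: 0.1200+0.0300+0.0300 = 0.1800 m
sum ≈ 0.4875+0.9506+1.2250+0.1800 ≈ 2.8431 m = S ✓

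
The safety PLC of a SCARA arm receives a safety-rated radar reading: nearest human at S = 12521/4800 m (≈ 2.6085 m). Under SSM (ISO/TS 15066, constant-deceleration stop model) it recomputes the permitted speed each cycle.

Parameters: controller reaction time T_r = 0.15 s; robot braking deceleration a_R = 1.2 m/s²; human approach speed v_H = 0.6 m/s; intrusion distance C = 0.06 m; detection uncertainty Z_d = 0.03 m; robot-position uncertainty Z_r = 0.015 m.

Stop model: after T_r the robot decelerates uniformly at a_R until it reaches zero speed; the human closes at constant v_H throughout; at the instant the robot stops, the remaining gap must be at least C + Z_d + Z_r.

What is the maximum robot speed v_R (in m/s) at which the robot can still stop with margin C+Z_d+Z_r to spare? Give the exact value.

collect terms ⇒ (5/12)·v_R² + (13/20)·v_R + (-2317/960) = 0
  disc = (13/20)² − 4·(5/12)·(-2317/960) = 64009/14400 ; √disc = 253/120
  v_R = (−(13/20) + 253/120) / (2·(5/12)) = 7/4 m/s
check:
stop time T_s = (7/4)/(6/5) = 1.4583 s
reaction-phase robot travel = 1.7500·0.1500 = 0.2625 m
robot under decel: 1.7500²/(2·1.2000) = 1.2760 m
human over T_r+T_s: 0.6000·(0.1500+1.4583) = 0.9650 m
C+Z_d+Z_r = 0.0600+0.0300+0.0150 = 0.1050 m
sum ≈ 0.2625+1.2760+0.9650+0.1050 ≈ 2.6085 m = S ✓

v_R_max = 7/4 m/s = 1.7500 m/s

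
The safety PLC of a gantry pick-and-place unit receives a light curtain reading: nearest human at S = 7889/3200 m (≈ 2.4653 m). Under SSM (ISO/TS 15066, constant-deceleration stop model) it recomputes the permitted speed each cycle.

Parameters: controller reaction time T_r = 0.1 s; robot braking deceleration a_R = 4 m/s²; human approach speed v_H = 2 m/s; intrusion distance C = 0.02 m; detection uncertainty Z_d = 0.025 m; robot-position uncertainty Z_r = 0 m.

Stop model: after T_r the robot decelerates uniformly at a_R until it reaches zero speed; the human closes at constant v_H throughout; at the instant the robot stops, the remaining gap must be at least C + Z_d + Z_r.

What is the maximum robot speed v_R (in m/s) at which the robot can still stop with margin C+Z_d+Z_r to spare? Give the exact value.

quadratic (1/8)·v² + (3/5)·v + (-1421/640) = 0
  disc = (3/5)² − 4·(1/8)·(-1421/640) = 9409/6400 ; √disc = 97/80
  v_R = (−(3/5) + 97/80) / (2·(1/8)) = 49/20 m/s
check:
stop time T_s = (49/20)/4 = 0.6125 s
robot in T_r: 2.4500·0.1000 = 0.2450 m
robot covers 2.4500·0.6125 − ½·4.0000·0.6125² = 0.7503 m while stopping
person approaches 2.0000·(0.1000+0.6125) = 1.4250 m
residual clearance needed = 0.0200+0.0250+0.0000 = 0.0450 m
sum ≈ 0.2450+0.7503+1.4250+0.0450 ≈ 2.4653 m = S ✓

v_R_max = 49/20 m/s = 2.4500 m/s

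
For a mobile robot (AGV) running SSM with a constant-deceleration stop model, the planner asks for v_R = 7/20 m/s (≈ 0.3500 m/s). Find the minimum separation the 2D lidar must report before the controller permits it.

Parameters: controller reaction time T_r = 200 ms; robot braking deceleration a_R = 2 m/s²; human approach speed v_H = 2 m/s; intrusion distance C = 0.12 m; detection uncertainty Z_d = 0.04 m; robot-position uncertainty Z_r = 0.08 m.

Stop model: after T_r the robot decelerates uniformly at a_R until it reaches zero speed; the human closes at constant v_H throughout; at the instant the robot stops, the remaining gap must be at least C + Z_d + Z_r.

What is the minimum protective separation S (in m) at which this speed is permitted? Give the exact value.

T_s = v_R/a_R = (7/20)/2 = 0.1750 s
robot covers v_R·T_r = 0.3500·0.2000 = 0.0700 m before braking
robot under decel: 0.3500²/(2·2.0000) = 0.0306 m
human over T_r+T_s: 2.0000·(0.2000+0.1750) = 0.7500 m
residual clearance needed = 0.1200+0.0400+0.0800 = 0.2400 m
S_min ≈ 0.0700+0.0306+0.7500+0.2400  ⇒  S_min = 349/320 m

S_min = 349/320 m = 1.0906 m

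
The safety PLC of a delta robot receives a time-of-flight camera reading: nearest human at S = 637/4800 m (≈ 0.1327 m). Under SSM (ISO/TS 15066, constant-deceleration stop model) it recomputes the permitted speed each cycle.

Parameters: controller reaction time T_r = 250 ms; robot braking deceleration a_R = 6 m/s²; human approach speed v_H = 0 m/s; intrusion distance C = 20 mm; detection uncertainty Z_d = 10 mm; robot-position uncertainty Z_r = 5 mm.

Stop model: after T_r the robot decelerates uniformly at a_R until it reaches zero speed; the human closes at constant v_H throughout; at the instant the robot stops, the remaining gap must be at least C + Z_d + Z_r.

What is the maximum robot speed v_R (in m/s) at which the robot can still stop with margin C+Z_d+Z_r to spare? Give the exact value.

quadratic (1/12)·v² + (1/4)·v + (-469/4800) = 0
  disc = (1/4)² − 4·(1/12)·(-469/4800) = 1369/14400 ; √disc = 37/120
  v_R = (−(1/4) + 37/120) / (2·(1/12)) = 7/20 m/s
check:
stop time T_s = (7/20)/6 = 0.0583 s
reaction-phase robot travel = 0.3500·0.2500 = 0.0875 m
braking distance = 0.3500²/(2·6.0000) = 0.0102 m
human over T_r+T_s: 0.0000·(0.2500+0.0583) = 0.0000 m
residual clearance needed = 0.0200+0.0100+0.0050 = 0.0350 m
sum ≈ 0.0875+0.0102+0.0000+0.0350 ≈ 0.1327 m = S ✓

v_R_max = 7/20 m/s = 0.3500 m/s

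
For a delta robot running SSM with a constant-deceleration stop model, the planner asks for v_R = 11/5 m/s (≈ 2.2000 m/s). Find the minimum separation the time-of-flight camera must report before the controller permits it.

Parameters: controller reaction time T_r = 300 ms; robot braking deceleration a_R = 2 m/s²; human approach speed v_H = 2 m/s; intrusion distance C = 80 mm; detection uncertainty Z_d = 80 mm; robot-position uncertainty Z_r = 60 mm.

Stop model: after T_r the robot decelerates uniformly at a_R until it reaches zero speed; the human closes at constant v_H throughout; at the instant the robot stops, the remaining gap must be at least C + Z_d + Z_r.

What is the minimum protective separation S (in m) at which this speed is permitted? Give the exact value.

S_min = 489/100 m = 4.8900 m

stop time T_s = (11/5)/2 = 1.1000 s
reaction-phase robot travel = 2.2000·0.3000 = 0.6600 m
braking distance = 2.2000²/(2·2.0000) = 1.2100 m
human closes 2.0000·1.4000 = 2.8000 m
residual clearance needed = 0.0800+0.0800+0.0600 = 0.2200 m
S_min ≈ 0.6600+1.2100+2.8000+0.2200  ⇒  S_min = 489/100 m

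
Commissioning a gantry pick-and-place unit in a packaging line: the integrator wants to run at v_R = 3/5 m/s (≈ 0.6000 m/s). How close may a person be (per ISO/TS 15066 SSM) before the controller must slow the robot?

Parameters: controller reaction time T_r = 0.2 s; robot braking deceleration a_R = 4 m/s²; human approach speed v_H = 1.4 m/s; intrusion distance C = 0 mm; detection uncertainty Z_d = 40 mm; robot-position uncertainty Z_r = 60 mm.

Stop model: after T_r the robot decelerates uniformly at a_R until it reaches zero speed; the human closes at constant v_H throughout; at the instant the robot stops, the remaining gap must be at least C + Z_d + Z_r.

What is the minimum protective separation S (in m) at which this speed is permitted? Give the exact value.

S_min = 151/200 m = 0.7550 m

stop time T_s = (3/5)/4 = 0.1500 s
reaction-phase robot travel = 0.6000·0.2000 = 0.1200 m
robot covers 0.6000·0.1500 − ½·4.0000·0.1500² = 0.0450 m while stopping
human over T_r+T_s: 1.4000·(0.2000+0.1500) = 0.4900 m
residual clearance needed = 0.0000+0.0400+0.0600 = 0.1000 m
S_min ≈ 0.1200+0.0450+0.4900+0.1000  ⇒  S_min = 151/200 m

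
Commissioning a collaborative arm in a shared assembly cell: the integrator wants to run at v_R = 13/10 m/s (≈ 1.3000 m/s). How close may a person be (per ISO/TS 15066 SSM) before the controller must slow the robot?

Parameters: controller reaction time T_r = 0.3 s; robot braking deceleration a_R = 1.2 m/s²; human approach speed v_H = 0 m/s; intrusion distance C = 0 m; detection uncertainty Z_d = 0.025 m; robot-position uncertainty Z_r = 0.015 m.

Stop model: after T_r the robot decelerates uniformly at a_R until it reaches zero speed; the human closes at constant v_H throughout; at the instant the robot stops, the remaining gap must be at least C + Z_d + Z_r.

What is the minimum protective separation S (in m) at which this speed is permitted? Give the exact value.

S_min = 1361/1200 m = 1.1342 m

T_s = v_R/a_R = (13/10)/(6/5) = 1.0833 s
robot covers v_R·T_r = 1.3000·0.3000 = 0.3900 m before braking
robot covers 1.3000·1.0833 − ½·1.2000·1.0833² = 0.7042 m while stopping
person approaches 0.0000·(0.3000+1.0833) = 0.0000 m
residual clearance needed = 0.0000+0.0250+0.0150 = 0.0400 m
S_min ≈ 0.3900+0.7042+0.0000+0.0400  ⇒  S_min = 1361/1200 m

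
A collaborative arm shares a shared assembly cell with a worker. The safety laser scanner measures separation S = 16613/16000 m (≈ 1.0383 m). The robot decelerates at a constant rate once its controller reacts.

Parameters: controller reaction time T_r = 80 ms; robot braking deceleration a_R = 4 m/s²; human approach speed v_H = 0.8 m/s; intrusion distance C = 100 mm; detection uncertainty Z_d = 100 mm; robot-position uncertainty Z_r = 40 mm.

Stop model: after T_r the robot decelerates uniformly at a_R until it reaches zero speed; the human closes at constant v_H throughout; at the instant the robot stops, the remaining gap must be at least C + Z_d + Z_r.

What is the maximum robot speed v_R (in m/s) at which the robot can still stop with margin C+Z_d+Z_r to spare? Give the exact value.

quadratic (1/8)·v² + (7/25)·v + (-11749/16000) = 0
  disc = (7/25)² − 4·(1/8)·(-11749/16000) = 71289/160000 ; √disc = 267/400
  v_R = (−(7/25) + 267/400) / (2·(1/8)) = 31/20 m/s
check:
stop time T_s = (31/20)/4 = 0.3875 s
robot covers v_R·T_r = 1.5500·0.0800 = 0.1240 m before braking
braking distance = 1.5500²/(2·4.0000) = 0.3003 m
person approaches 0.8000·(0.0800+0.3875) = 0.3740 m
C+Z_d+Z_r = 0.1000+0.1000+0.0400 = 0.2400 m
sum ≈ 0.1240+0.3003+0.3740+0.2400 ≈ 1.0383 m = S ✓

v_R_max = 31/20 m/s = 1.5500 m/s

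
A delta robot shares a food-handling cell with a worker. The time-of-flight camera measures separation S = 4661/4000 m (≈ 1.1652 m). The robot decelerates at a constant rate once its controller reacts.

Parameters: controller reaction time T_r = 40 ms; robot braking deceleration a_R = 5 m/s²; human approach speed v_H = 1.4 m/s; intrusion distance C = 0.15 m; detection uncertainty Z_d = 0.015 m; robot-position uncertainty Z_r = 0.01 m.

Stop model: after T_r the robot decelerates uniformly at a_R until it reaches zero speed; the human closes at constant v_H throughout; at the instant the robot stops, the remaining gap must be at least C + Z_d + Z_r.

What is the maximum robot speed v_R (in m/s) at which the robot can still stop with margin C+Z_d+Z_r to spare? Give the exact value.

quadratic (1/10)·v² + (8/25)·v + (-3737/4000) = 0
  disc = (8/25)² − 4·(1/10)·(-3737/4000) = 4761/10000 ; √disc = 69/100
  v_R = (−(8/25) + 69/100) / (2·(1/10)) = 37/20 m/s
check:
braking lasts T_s = (37/20)/5 = 0.3700 s
robot in T_r: 1.8500·0.0400 = 0.0740 m
robot covers 1.8500·0.3700 − ½·5.0000·0.3700² = 0.3422 m while stopping
human over T_r+T_s: 1.4000·(0.0400+0.3700) = 0.5740 m
C+Z_d+Z_r = 0.1500+0.0150+0.0100 = 0.1750 m
sum ≈ 0.0740+0.3422+0.5740+0.1750 ≈ 1.1652 m = S ✓

v_R_max = 37/20 m/s = 1.8500 m/s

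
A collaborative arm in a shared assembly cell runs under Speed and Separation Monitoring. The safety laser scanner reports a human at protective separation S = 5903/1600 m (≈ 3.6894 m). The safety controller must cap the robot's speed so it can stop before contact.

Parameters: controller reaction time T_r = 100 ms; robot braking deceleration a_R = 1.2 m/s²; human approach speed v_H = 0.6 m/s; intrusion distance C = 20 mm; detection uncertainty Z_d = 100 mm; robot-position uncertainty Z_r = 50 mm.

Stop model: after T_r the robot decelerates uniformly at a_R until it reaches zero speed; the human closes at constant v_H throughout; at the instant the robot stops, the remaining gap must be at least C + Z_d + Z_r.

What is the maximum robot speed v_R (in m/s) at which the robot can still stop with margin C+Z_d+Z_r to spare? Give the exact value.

v_R_max = 9/4 m/s = 2.2500 m/s

collect terms ⇒ (5/12)·v_R² + (3/5)·v_R + (-1107/320) = 0
  disc = (3/5)² − 4·(5/12)·(-1107/320) = 9801/1600 ; √disc = 99/40
  v_R = (−(3/5) + 99/40) / (2·(5/12)) = 9/4 m/s
check:
braking lasts T_s = (9/4)/(6/5) = 1.8750 s
robot covers v_R·T_r = 2.2500·0.1000 = 0.2250 m before braking
braking distance = 2.2500²/(2·1.2000) = 2.1094 m
person approaches 0.6000·(0.1000+1.8750) = 1.1850 m
margins: 0.0200+0.1000+0.0500 = 0.1700 m
sum ≈ 0.2250+2.1094+1.1850+0.1700 ≈ 3.6894 m = S ✓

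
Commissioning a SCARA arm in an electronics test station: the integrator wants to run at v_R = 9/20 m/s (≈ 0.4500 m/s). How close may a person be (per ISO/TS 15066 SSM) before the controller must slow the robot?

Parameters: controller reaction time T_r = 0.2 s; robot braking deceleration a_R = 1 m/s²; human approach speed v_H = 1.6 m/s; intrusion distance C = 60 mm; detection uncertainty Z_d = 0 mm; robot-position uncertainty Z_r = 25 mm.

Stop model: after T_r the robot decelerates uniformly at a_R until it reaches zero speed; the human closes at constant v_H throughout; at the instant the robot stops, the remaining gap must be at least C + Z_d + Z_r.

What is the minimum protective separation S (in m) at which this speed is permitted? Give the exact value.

braking lasts T_s = (9/20)/1 = 0.4500 s
reaction-phase robot travel = 0.4500·0.2000 = 0.0900 m
robot covers 0.4500·0.4500 − ½·1.0000·0.4500² = 0.1013 m while stopping
human closes 1.6000·0.6500 = 1.0400 m
residual clearance needed = 0.0600+0.0000+0.0250 = 0.0850 m
S_min ≈ 0.0900+0.1013+1.0400+0.0850  ⇒  S_min = 1053/800 m

S_min = 1053/800 m = 1.3162 m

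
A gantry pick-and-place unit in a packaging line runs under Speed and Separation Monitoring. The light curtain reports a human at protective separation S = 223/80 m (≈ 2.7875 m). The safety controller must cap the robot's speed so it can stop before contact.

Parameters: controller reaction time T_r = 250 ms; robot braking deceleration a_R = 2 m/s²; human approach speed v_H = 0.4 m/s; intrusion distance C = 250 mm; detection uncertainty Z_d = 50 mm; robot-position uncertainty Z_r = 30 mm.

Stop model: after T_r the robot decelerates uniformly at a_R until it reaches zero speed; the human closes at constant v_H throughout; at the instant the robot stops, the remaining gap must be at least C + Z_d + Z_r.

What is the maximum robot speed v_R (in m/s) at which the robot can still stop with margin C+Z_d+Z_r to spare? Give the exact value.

v_R_max = 23/10 m/s = 2.3000 m/s

quadratic (1/4)·v² + (9/20)·v + (-943/400) = 0
  disc = (9/20)² − 4·(1/4)·(-943/400) = 64/25 ; √disc = 8/5
  v_R = (−(9/20) + 8/5) / (2·(1/4)) = 23/10 m/s
check:
stop time T_s = (23/10)/2 = 1.1500 s
reaction-phase robot travel = 2.3000·0.2500 = 0.5750 m
robot under decel: 2.3000²/(2·2.0000) = 1.3225 m
human closes 0.4000·1.4000 = 0.5600 m
margins: 0.2500+0.0500+0.0300 = 0.3300 m
sum ≈ 0.5750+1.3225+0.5600+0.3300 ≈ 2.7875 m = S ✓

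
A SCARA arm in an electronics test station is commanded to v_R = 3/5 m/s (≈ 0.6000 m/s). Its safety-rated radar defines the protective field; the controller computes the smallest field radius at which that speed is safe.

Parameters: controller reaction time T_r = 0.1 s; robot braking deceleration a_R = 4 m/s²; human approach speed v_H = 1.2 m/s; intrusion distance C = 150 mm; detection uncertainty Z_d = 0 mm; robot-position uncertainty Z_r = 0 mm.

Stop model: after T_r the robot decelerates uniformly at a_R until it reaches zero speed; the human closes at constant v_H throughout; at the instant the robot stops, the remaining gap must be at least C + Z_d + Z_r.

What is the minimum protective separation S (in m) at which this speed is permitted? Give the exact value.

S_min = 111/200 m = 0.5550 m

T_s = v_R/a_R = (3/5)/4 = 0.1500 s
reaction-phase robot travel = 0.6000·0.1000 = 0.0600 m
braking distance = 0.6000²/(2·4.0000) = 0.0450 m
person approaches 1.2000·(0.1000+0.1500) = 0.3000 m
C+Z_d+Z_r = 0.1500+0.0000+0.0000 = 0.1500 m
S_min ≈ 0.0600+0.0450+0.3000+0.1500  ⇒  S_min = 111/200 m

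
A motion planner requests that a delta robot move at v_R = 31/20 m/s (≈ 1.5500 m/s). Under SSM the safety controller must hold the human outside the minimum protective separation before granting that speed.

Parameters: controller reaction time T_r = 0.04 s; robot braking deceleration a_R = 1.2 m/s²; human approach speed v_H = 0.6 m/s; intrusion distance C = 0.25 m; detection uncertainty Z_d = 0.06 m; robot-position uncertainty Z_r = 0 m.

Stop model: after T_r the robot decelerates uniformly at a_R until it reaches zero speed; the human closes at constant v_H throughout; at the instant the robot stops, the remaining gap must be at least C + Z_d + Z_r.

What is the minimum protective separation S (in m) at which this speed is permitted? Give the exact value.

S_min = 52129/24000 m = 2.1720 m

braking lasts T_s = (31/20)/(6/5) = 1.2917 s
robot in T_r: 1.5500·0.0400 = 0.0620 m
robot under decel: 1.5500²/(2·1.2000) = 1.0010 m
person approaches 0.6000·(0.0400+1.2917) = 0.7990 m
margins: 0.2500+0.0600+0.0000 = 0.3100 m
S_min ≈ 0.0620+1.0010+0.7990+0.3100  ⇒  S_min = 52129/24000 m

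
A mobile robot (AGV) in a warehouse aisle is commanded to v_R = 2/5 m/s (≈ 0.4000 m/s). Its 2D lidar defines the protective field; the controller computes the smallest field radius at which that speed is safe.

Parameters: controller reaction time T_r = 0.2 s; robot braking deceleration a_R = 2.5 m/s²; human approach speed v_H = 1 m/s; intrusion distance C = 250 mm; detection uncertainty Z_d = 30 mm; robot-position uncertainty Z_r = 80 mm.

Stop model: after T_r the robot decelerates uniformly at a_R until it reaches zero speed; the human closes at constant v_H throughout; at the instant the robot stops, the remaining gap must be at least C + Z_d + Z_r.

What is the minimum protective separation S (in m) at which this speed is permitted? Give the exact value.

stop time T_s = (2/5)/(5/2) = 0.1600 s
reaction-phase robot travel = 0.4000·0.2000 = 0.0800 m
robot under decel: 0.4000²/(2·2.5000) = 0.0320 m
human closes 1.0000·0.3600 = 0.3600 m
C+Z_d+Z_r = 0.2500+0.0300+0.0800 = 0.3600 m
S_min ≈ 0.0800+0.0320+0.3600+0.3600  ⇒  S_min = 104/125 m

S_min = 104/125 m = 0.8320 m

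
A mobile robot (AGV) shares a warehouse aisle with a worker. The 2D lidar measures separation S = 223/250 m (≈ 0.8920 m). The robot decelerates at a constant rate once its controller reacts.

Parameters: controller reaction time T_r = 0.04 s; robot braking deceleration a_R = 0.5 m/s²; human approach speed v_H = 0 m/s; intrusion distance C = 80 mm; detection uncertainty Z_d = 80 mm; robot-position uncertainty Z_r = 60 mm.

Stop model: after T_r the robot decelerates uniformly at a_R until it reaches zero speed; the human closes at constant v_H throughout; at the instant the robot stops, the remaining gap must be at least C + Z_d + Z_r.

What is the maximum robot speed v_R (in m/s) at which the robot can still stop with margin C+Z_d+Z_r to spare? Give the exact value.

v_R_max = 4/5 m/s = 0.8000 m/s

collect terms ⇒ (1)·v_R² + (1/25)·v_R + (-84/125) = 0
  disc = (1/25)² − 4·(1)·(-84/125) = 1681/625 ; √disc = 41/25
  v_R = (−(1/25) + 41/25) / (2·(1)) = 4/5 m/s
check:
T_s = v_R/a_R = (4/5)/(1/2) = 1.6000 s
robot in T_r: 0.8000·0.0400 = 0.0320 m
robot under decel: 0.8000²/(2·0.5000) = 0.6400 m
human closes 0.0000·1.6400 = 0.0000 m
C+Z_d+Z_r = 0.0800+0.0800+0.0600 = 0.2200 m
sum ≈ 0.0320+0.6400+0.0000+0.2200 ≈ 0.8920 m = S ✓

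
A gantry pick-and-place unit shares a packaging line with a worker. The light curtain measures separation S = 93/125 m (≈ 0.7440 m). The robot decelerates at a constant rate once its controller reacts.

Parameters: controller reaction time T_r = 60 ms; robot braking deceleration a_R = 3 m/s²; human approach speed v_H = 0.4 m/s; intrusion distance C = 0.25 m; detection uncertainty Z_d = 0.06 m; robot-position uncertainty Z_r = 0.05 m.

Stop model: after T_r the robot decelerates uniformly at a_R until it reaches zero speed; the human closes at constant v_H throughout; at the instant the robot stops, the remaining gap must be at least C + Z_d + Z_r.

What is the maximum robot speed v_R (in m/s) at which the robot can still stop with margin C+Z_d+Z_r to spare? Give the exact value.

v_R_max = 1 m/s = 1.0000 m/s

collect terms ⇒ (1/6)·v_R² + (29/150)·v_R + (-9/25) = 0
  disc = (29/150)² − 4·(1/6)·(-9/25) = 6241/22500 ; √disc = 79/150
  v_R = (−(29/150) + 79/150) / (2·(1/6)) = 1 m/s
check:
stop time T_s = 1/3 = 0.3333 s
reaction-phase robot travel = 1.0000·0.0600 = 0.0600 m
robot under decel: 1.0000²/(2·3.0000) = 0.1667 m
person approaches 0.4000·(0.0600+0.3333) = 0.1573 m
margins: 0.2500+0.0600+0.0500 = 0.3600 m
sum ≈ 0.0600+0.1667+0.1573+0.3600 ≈ 0.7440 m = S ✓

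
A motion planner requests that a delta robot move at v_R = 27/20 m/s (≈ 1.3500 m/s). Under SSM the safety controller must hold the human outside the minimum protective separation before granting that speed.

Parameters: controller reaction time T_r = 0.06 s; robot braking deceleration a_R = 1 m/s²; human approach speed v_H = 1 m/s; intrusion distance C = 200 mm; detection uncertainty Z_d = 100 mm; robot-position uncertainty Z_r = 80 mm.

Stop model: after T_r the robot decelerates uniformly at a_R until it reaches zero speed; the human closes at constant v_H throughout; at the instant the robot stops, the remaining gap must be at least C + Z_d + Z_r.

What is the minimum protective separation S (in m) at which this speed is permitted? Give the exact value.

S_min = 11129/4000 m = 2.7822 m

T_s = v_R/a_R = (27/20)/1 = 1.3500 s
reaction-phase robot travel = 1.3500·0.0600 = 0.0810 m
braking distance = 1.3500²/(2·1.0000) = 0.9113 m
human over T_r+T_s: 1.0000·(0.0600+1.3500) = 1.4100 m
margins: 0.2000+0.1000+0.0800 = 0.3800 m
S_min ≈ 0.0810+0.9113+1.4100+0.3800  ⇒  S_min = 11129/4000 m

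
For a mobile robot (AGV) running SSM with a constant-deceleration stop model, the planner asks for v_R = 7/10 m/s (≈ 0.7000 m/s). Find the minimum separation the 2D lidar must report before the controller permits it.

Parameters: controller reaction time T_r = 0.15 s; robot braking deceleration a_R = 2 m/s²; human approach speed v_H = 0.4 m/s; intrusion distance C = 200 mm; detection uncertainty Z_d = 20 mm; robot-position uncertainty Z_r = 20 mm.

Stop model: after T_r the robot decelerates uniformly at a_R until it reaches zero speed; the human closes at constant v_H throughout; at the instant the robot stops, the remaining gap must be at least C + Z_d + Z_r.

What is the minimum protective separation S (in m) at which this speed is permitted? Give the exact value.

S_min = 267/400 m = 0.6675 m

T_s = v_R/a_R = (7/10)/2 = 0.3500 s
reaction-phase robot travel = 0.7000·0.1500 = 0.1050 m
robot covers 0.7000·0.3500 − ½·2.0000·0.3500² = 0.1225 m while stopping
person approaches 0.4000·(0.1500+0.3500) = 0.2000 m
C+Z_d+Z_r = 0.2000+0.0200+0.0200 = 0.2400 m
S_min ≈ 0.1050+0.1225+0.2000+0.2400  ⇒  S_min = 267/400 m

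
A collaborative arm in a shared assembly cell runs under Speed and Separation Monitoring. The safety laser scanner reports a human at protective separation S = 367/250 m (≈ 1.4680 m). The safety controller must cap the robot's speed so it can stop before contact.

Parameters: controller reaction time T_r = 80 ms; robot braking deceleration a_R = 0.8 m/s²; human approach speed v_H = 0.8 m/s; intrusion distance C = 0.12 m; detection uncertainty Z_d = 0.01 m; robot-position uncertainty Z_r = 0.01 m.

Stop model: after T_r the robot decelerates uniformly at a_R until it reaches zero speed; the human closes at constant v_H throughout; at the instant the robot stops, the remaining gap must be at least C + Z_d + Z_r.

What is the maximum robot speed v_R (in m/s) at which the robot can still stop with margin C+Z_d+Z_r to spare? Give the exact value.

v_R_max = 4/5 m/s = 0.8000 m/s

at the boundary: (5/8)·v² + (27/25)·v + (-158/125) = 0
  disc = (27/25)² − 4·(5/8)·(-158/125) = 2704/625 ; √disc = 52/25
  v_R = (−(27/25) + 52/25) / (2·(5/8)) = 4/5 m/s
check:
braking lasts T_s = (4/5)/(4/5) = 1.0000 s
robot in T_r: 0.8000·0.0800 = 0.0640 m
braking distance = 0.8000²/(2·0.8000) = 0.4000 m
person approaches 0.8000·(0.0800+1.0000) = 0.8640 m
C+Z_d+Z_r = 0.1200+0.0100+0.0100 = 0.1400 m
sum ≈ 0.0640+0.4000+0.8640+0.1400 ≈ 1.4680 m = S ✓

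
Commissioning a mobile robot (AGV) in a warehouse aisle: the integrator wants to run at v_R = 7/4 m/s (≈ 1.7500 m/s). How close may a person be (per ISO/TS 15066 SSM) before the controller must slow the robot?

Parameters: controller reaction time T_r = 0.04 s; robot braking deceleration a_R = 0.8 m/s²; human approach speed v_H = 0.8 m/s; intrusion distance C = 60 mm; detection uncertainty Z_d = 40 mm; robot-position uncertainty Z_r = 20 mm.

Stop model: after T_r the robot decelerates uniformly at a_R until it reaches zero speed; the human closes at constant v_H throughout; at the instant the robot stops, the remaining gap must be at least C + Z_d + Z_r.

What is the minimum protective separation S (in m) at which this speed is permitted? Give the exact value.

S_min = 62177/16000 m = 3.8861 m

stop time T_s = (7/4)/(4/5) = 2.1875 s
robot covers v_R·T_r = 1.7500·0.0400 = 0.0700 m before braking
robot under decel: 1.7500²/(2·0.8000) = 1.9141 m
person approaches 0.8000·(0.0400+2.1875) = 1.7820 m
residual clearance needed = 0.0600+0.0400+0.0200 = 0.1200 m
S_min ≈ 0.0700+1.9141+1.7820+0.1200  ⇒  S_min = 62177/16000 m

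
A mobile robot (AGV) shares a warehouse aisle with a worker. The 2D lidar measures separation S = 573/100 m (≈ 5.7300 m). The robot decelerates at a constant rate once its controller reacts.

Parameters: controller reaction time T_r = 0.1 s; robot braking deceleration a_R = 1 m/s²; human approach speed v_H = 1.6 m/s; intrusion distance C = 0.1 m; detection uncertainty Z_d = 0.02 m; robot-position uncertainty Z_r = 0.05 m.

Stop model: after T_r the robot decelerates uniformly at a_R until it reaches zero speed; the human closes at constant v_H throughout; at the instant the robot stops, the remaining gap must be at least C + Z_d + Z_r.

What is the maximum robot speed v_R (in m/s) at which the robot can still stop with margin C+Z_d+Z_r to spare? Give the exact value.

quadratic (1/2)·v² + (17/10)·v + (-27/5) = 0
  disc = (17/10)² − 4·(1/2)·(-27/5) = 1369/100 ; √disc = 37/10
  v_R = (−(17/10) + 37/10) / (2·(1/2)) = 2 m/s
check:
stop time T_s = 2/1 = 2.0000 s
reaction-phase robot travel = 2.0000·0.1000 = 0.2000 m
robot under decel: 2.0000²/(2·1.0000) = 2.0000 m
person approaches 1.6000·(0.1000+2.0000) = 3.3600 m
C+Z_d+Z_r = 0.1000+0.0200+0.0500 = 0.1700 m
sum ≈ 0.2000+2.0000+3.3600+0.1700 ≈ 5.7300 m = S ✓

v_R_max = 2 m/s = 2.0000 m/s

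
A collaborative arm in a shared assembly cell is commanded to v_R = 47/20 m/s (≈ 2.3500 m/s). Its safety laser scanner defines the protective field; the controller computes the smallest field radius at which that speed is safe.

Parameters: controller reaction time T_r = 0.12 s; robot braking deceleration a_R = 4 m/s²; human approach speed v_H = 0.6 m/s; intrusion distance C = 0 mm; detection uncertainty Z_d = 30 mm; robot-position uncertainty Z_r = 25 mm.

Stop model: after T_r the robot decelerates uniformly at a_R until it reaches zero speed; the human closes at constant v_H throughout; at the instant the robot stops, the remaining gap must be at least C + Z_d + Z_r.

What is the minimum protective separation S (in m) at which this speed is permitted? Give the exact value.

stop time T_s = (47/20)/4 = 0.5875 s
robot in T_r: 2.3500·0.1200 = 0.2820 m
robot under decel: 2.3500²/(2·4.0000) = 0.6903 m
human over T_r+T_s: 0.6000·(0.1200+0.5875) = 0.4245 m
C+Z_d+Z_r = 0.0000+0.0300+0.0250 = 0.0550 m
S_min ≈ 0.2820+0.6903+0.4245+0.0550  ⇒  S_min = 23229/16000 m

S_min = 23229/16000 m = 1.4518 m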